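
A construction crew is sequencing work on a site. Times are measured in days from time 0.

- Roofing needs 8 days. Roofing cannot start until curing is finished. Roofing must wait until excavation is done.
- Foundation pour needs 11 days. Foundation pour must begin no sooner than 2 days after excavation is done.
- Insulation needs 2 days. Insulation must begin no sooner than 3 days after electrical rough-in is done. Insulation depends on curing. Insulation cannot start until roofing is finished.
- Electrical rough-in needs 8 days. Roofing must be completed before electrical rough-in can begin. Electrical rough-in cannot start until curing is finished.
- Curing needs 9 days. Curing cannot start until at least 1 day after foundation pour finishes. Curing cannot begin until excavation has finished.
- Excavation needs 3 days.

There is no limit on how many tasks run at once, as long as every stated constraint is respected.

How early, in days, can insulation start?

45

Excavation has no prerequisites, so it starts at day 0 and finishes at day 3.
Foundation pour cannot begin until excavation (finishes day 3, plus 2-day gap → day 5). It runs from day 5 to 5 + 11 = day 16.
For curing: foundation pour (finishes day 16, plus 1-day gap → day 17); excavation (finishes day 3). Taking the maximum gives a start of day 17, and it finishes at 17 + 9 = day 26.
Roofing needs all of curing (finishes day 26); excavation (finishes day 3). That puts its earliest start at day 26; it finishes at 26 + 8 = day 34.
Electrical rough-in cannot start until roofing (finishes day 34); curing (finishes day 26). The controlling bound is day 34, so electrical rough-in finishes at 34 + 8 = day 42.
Insulation waits on electrical rough-in (finishes day 42, plus 3-day gap → day 45); curing (finishes day 26); roofing (finishes day 34). The latest of these is day 45, which is the earliest insulation can start.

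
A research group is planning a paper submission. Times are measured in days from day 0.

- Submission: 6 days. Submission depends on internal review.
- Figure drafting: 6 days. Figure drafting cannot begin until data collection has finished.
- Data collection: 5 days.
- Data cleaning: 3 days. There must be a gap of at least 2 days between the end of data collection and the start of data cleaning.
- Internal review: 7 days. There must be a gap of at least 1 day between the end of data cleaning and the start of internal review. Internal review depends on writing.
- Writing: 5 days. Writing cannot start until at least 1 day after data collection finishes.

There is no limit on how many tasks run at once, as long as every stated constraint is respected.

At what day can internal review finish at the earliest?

Data collection can start immediately at day 0; it finishes at day 5.
Writing cannot begin until data collection (finishes day 5, plus 1-day gap → day 6). It runs from day 6 to 6 + 5 = day 11.
Data cleaning cannot begin until data collection (finishes day 5, plus 2-day gap → day 7). It runs from day 7 to 7 + 3 = day 10.
Internal review has to wait for data cleaning (finishes day 10, plus 1-day gap → day 11); writing (finishes day 11). The latest of these is day 11, so internal review runs day 11 to 11 + 7 = day 18.

18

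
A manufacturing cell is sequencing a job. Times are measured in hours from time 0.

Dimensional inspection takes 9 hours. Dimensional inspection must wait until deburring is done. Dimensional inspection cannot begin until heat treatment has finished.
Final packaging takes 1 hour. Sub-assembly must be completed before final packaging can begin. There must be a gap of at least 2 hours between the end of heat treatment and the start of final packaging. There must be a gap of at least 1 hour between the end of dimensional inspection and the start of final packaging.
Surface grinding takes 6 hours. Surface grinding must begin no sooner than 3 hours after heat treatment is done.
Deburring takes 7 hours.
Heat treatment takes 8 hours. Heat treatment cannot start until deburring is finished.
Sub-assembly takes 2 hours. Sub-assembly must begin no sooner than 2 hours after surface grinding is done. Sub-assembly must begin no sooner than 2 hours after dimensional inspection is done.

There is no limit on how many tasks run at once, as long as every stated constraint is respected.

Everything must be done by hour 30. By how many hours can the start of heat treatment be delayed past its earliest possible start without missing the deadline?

1

Deburring can start immediately at hour 0; it finishes at hour 7.
After deburring (finishes hour 7), heat treatment can start at hour 7 and finishes at hour 15.

Working backward from the deadline:
To finish by hour 30, final packaging (duration 1) must start no later than hour 29.
Sub-assembly feeds into final packaging (must start by hour 29); so sub-assembly must finish by hour 29 and therefore start by hour 27.
Surface grinding feeds into sub-assembly (must start by hour 27, minus 2-hour gap → hour 25); so surface grinding must finish by hour 25 and therefore start by hour 19.
For dimensional inspection: sub-assembly (must start by hour 27, minus 2-hour gap → hour 25); final packaging (must start by hour 29, minus 1-hour gap → hour 28). The most restrictive is hour 25; with a 9-hour duration, dimensional inspection must start by hour 16.
Heat treatment must finish in time for surface grinding (must start by hour 19, minus 3-hour gap → hour 16); dimensional inspection (must start by hour 16); final packaging (must start by hour 29, minus 2-hour gap → hour 27). The tightest is hour 16, so heat treatment must start by 16 − 8 = hour 8.
So heat treatment can start as early as hour 7 and as late as hour 8, giving 8 − 7 = 1 hour of slack.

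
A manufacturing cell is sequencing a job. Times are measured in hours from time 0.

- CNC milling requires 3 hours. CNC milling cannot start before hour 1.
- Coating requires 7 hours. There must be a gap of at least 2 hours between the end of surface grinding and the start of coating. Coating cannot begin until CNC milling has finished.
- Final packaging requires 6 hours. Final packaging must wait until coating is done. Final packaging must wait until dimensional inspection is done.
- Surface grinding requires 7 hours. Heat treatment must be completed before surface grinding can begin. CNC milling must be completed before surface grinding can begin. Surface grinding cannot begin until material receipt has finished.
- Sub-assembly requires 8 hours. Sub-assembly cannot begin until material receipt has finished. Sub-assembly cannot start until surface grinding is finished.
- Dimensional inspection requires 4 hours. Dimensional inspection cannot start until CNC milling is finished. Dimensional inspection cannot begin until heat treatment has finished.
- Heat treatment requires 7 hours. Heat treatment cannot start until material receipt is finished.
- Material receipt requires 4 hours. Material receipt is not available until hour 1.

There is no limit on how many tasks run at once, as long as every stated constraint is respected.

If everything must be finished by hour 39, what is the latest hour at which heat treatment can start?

10

Final packaging must finish by hour 39; it takes 6 hours, so it must start by 39 − 6 = hour 33.
Coating has to be done before final packaging (must start by hour 33). That means finishing by hour 33, i.e. starting by 33 − 7 = hour 26.
Sub-assembly has no dependents, so it just needs to finish by hour 39. Starting by 39 − 8 = hour 31 achieves that.
Surface grinding has several dependents: coating (must start by hour 26, minus 2-hour gap → hour 24); sub-assembly (must start by hour 31). The earliest of those limits is hour 24, so surface grinding must start by 24 − 7 = hour 17.
Dimensional inspection feeds into final packaging (must start by hour 33); so dimensional inspection must finish by hour 33 and therefore start by hour 29.
Heat treatment must finish in time for surface grinding (must start by hour 17); dimensional inspection (must start by hour 29). The tightest is hour 17, so heat treatment must start by 17 − 7 = hour 10.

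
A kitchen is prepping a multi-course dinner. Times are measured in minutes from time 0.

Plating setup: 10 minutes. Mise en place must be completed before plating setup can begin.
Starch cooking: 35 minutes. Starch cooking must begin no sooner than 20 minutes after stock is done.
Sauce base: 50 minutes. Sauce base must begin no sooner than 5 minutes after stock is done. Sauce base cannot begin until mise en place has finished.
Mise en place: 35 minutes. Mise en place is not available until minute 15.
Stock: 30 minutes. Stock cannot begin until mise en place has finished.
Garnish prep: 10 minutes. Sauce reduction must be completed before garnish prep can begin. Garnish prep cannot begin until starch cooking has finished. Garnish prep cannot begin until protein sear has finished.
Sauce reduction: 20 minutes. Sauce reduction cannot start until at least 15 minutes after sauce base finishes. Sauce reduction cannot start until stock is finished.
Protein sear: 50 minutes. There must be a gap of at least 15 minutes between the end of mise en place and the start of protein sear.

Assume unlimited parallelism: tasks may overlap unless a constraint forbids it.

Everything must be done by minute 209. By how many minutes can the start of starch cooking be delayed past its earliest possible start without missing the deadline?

64

Mise en place waits on its own release at minute 15, so it starts at minute 15 and finishes at 15 + 35 = minute 50.
After mise en place (finishes minute 50), stock can start at minute 50 and finishes at minute 80.
Starch cooking waits on stock (finishes minute 80, plus 20-minute gap → minute 100), so it starts at minute 100 and finishes at 100 + 35 = minute 135.

Working backward from the deadline:
Garnish prep has no dependents, so it just needs to finish by minute 209. Starting by 209 − 10 = minute 199 achieves that.
Starch cooking has to be done before garnish prep (must start by minute 199). That means finishing by minute 199, i.e. starting by 199 − 35 = minute 164.
So starch cooking can start as early as minute 100 and as late as minute 164, giving 164 − 100 = 64 minutes of slack.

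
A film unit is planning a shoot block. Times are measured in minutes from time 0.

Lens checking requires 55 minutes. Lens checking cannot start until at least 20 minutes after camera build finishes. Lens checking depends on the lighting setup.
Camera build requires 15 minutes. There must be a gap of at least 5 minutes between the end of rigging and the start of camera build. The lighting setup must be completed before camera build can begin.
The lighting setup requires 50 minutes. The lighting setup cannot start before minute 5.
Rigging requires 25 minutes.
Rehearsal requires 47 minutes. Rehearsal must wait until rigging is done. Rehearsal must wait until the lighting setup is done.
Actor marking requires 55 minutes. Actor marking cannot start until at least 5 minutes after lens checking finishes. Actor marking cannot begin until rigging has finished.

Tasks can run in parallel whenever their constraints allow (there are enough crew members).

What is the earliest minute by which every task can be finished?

205

After its own release at minute 5, the lighting setup can start at minute 5 and finishes at minute 55.
Rigging can start immediately at minute 0; it finishes at minute 25.
For rehearsal: rigging (finishes minute 25); the lighting setup (finishes minute 55). Taking the maximum gives a start of minute 55, and it finishes at 55 + 47 = minute 102.
Camera build has to wait for rigging (finishes minute 25, plus 5-minute gap → minute 30); the lighting setup (finishes minute 55). The latest of these is minute 55, so camera build runs minute 55 to 55 + 15 = minute 70.
Lens checking cannot start until camera build (finishes minute 70, plus 20-minute gap → minute 90); the lighting setup (finishes minute 55). The controlling bound is minute 90, so lens checking finishes at 90 + 55 = minute 145.
Actor marking needs all of lens checking (finishes minute 145, plus 5-minute gap → minute 150); rigging (finishes minute 25). That puts its earliest start at minute 150; it finishes at 150 + 55 = minute 205.
All tasks are finished once the last one completes. Finish times: Rigging at 25, The lighting setup at 55, Camera build at 70, Lens checking at 145, Actor marking at 205, Rehearsal at 102. The latest is minute 205.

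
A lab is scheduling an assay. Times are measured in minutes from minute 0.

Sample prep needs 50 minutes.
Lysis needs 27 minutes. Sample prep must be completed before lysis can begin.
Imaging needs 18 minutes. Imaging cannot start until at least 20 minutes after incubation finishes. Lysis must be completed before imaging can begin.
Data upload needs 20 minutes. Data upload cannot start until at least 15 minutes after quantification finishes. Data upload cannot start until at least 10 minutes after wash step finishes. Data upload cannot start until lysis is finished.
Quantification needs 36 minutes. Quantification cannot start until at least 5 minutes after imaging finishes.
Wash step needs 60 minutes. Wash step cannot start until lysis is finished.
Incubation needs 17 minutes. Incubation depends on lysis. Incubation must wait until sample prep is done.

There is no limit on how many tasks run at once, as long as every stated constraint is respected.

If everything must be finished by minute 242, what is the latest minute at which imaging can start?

148

To finish by minute 242, data upload (duration 20) must start no later than minute 222.
Since data upload (must start by minute 222, minus 15-minute gap → minute 207) depends on it, quantification must finish by minute 207. Backing off its 36-minute duration gives a latest start of minute 171.
Imaging feeds into quantification (must start by minute 171, minus 5-minute gap → minute 166); so imaging must finish by minute 166 and therefore start by minute 148.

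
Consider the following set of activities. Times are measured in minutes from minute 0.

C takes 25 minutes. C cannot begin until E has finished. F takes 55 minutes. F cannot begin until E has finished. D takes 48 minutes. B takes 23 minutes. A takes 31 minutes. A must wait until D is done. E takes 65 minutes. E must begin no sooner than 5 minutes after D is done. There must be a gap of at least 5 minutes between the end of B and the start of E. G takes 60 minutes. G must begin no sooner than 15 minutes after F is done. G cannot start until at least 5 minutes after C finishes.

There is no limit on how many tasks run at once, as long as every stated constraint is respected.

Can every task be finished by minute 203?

D has no prerequisites, so it starts at minute 0 and finishes at minute 48.
A cannot begin until D (finishes minute 48). It runs from minute 48 to 48 + 31 = minute 79.
B has no prerequisites, so it starts at minute 0 and finishes at minute 23.
E cannot start until D (finishes minute 48, plus 5-minute gap → minute 53); B (finishes minute 23, plus 5-minute gap → minute 28). The controlling bound is minute 53, so E finishes at 53 + 65 = minute 118.
F waits on E (finishes minute 118), so it starts at minute 118 and finishes at 118 + 55 = minute 173.
After E (finishes minute 118), C can start at minute 118 and finishes at minute 143.
G has to wait for F (finishes minute 173, plus 15-minute gap → minute 188); C (finishes minute 143, plus 5-minute gap → minute 148). The latest of these is minute 188, so G runs minute 188 to 188 + 60 = minute 248.
The earliest everything can be done is minute 248, which is after the deadline of 203, so it is not possible.

No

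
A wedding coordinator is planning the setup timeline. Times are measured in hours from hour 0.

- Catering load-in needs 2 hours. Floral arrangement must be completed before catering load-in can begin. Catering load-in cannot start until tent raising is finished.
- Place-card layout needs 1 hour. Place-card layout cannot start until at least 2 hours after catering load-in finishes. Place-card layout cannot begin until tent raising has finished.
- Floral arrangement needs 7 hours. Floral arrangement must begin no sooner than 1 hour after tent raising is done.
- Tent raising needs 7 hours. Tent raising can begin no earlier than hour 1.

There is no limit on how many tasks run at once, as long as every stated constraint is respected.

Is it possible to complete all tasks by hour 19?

No

Tent raising cannot begin until its own release at hour 1. It runs from hour 1 to 1 + 7 = hour 8.
After tent raising (finishes hour 8, plus 1-hour gap → hour 9), floral arrangement can start at hour 9 and finishes at hour 16.
Catering load-in needs all of floral arrangement (finishes hour 16); tent raising (finishes hour 8). That puts its earliest start at hour 16; it finishes at 16 + 2 = hour 18.
Place-card layout cannot start until catering load-in (finishes hour 18, plus 2-hour gap → hour 20); tent raising (finishes hour 8). The controlling bound is hour 20, so place-card layout finishes at 20 + 1 = hour 21.
The earliest everything can be done is hour 21, which is after the deadline of 19, so it is not possible.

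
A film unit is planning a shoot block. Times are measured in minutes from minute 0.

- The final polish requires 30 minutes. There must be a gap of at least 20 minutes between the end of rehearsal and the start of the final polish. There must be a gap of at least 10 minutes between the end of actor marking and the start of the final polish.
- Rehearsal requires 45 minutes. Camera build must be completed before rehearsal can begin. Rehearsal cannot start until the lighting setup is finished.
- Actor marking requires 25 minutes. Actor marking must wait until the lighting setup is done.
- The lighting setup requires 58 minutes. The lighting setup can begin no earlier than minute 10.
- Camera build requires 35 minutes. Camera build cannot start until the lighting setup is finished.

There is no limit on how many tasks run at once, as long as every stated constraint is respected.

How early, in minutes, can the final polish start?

168

The lighting setup cannot begin until its own release at minute 10. It runs from minute 10 to 10 + 58 = minute 68.
After the lighting setup (finishes minute 68), actor marking can start at minute 68 and finishes at minute 93.
Camera build waits on the lighting setup (finishes minute 68), so it starts at minute 68 and finishes at 68 + 35 = minute 103.
Rehearsal has to wait for camera build (finishes minute 103); the lighting setup (finishes minute 68). The latest of these is minute 103, so rehearsal runs minute 103 to 103 + 45 = minute 148.
The final polish waits on rehearsal (finishes minute 148, plus 20-minute gap → minute 168); actor marking (finishes minute 93, plus 10-minute gap → minute 103). The latest of these is minute 168, which is the earliest the final polish can start.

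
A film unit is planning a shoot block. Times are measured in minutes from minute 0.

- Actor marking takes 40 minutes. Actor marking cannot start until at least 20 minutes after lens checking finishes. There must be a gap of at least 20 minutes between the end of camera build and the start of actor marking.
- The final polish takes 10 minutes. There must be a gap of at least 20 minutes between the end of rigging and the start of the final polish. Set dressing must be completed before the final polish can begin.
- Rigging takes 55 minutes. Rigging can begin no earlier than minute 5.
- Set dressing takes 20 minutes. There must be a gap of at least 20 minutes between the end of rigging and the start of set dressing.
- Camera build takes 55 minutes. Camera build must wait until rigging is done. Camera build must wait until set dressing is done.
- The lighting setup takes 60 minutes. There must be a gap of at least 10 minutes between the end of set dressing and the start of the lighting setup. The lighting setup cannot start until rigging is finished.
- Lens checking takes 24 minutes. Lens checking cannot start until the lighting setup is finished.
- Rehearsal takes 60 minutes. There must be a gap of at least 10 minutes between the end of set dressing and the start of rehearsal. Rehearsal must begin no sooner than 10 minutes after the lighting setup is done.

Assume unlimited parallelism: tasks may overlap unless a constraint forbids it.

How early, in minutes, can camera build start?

After its own release at minute 5, rigging can start at minute 5 and finishes at minute 60.
After rigging (finishes minute 60, plus 20-minute gap → minute 80), set dressing can start at minute 80 and finishes at minute 100.
Camera build waits on rigging (finishes minute 60); set dressing (finishes minute 100). The latest of these is minute 100, which is the earliest camera build can start.

100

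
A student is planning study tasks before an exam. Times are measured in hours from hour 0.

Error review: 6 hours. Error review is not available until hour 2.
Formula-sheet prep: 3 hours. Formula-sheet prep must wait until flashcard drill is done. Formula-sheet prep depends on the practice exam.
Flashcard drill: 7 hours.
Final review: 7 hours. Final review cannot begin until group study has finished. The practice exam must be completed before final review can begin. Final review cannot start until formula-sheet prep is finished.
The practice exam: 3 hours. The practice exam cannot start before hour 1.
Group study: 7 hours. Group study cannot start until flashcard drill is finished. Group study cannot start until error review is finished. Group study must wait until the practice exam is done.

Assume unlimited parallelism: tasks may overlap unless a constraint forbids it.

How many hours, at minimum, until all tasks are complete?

22

Error review cannot begin until its own release at hour 2. It runs from hour 2 to 2 + 6 = hour 8.
After its own release at hour 1, the practice exam can start at hour 1 and finishes at hour 4.
Flashcard drill has no prerequisites, so it starts at hour 0 and finishes at hour 7.
Formula-sheet prep needs all of flashcard drill (finishes hour 7); the practice exam (finishes hour 4). That puts its earliest start at hour 7; it finishes at 7 + 3 = hour 10.
Group study cannot start until flashcard drill (finishes hour 7); error review (finishes hour 8); the practice exam (finishes hour 4). The controlling bound is hour 8, so group study finishes at 8 + 7 = hour 15.
For final review: group study (finishes hour 15); the practice exam (finishes hour 4); formula-sheet prep (finishes hour 10). Taking the maximum gives a start of hour 15, and it finishes at 15 + 7 = hour 22.
All tasks are finished once the last one completes. Finish times: Flashcard drill at 7, The practice exam at 4, Error review at 8, Group study at 15, Formula-sheet prep at 10, Final review at 22. The latest is hour 22.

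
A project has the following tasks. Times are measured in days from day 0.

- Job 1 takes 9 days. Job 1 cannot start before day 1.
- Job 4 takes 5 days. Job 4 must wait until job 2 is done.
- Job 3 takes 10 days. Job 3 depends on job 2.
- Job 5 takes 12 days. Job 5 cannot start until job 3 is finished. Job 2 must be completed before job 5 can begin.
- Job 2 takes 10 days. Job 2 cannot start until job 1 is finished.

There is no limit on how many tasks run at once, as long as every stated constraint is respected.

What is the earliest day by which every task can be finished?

42

Job 1 waits on its own release at day 1, so it starts at day 1 and finishes at 1 + 9 = day 10.
Job 2 cannot begin until job 1 (finishes day 10). It runs from day 10 to 10 + 10 = day 20.
After job 2 (finishes day 20), job 4 can start at day 20 and finishes at day 25.
Job 3 cannot begin until job 2 (finishes day 20). It runs from day 20 to 20 + 10 = day 30.
Job 5 has to wait for job 3 (finishes day 30); job 2 (finishes day 20). The latest of these is day 30, so job 5 runs day 30 to 30 + 12 = day 42.
All tasks are finished once the last one completes. Finish times: Job 1 at 10, Job 2 at 20, Job 3 at 30, Job 4 at 25, Job 5 at 42. The latest is day 42.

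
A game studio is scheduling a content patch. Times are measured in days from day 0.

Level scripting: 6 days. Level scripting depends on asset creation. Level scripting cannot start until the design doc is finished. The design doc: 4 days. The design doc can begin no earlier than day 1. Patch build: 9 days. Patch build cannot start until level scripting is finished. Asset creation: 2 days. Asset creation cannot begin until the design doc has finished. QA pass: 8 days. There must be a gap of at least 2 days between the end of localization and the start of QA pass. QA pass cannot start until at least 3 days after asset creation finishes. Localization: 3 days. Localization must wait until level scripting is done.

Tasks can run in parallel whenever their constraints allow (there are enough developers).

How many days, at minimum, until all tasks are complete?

After its own release at day 1, the design doc can start at day 1 and finishes at day 5.
After the design doc (finishes day 5), asset creation can start at day 5 and finishes at day 7.
Level scripting cannot start until asset creation (finishes day 7); the design doc (finishes day 5). The controlling bound is day 7, so level scripting finishes at 7 + 6 = day 13.
Patch build cannot begin until level scripting (finishes day 13). It runs from day 13 to 13 + 9 = day 22.
After level scripting (finishes day 13), localization can start at day 13 and finishes at day 16.
QA pass has to wait for localization (finishes day 16, plus 2-day gap → day 18); asset creation (finishes day 7, plus 3-day gap → day 10). The latest of these is day 18, so QA pass runs day 18 to 18 + 8 = day 26.
All tasks are finished once the last one completes. Finish times: The design doc at 5, Asset creation at 7, Level scripting at 13, Localization at 16, QA pass at 26, Patch build at 22. The latest is day 26.

26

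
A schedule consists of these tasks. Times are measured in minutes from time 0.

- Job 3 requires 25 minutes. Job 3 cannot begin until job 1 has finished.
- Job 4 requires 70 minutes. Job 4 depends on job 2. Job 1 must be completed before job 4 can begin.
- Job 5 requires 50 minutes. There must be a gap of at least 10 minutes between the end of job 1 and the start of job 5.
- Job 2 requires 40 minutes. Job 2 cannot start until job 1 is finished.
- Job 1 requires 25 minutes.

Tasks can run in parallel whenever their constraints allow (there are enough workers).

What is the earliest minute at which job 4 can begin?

Nothing blocks job 1, so it runs from minute 0 to minute 25.
Job 2 waits on job 1 (finishes minute 25), so it starts at minute 25 and finishes at 25 + 40 = minute 65.
Job 4 waits on job 2 (finishes minute 65); job 1 (finishes minute 25). The latest of these is minute 65, which is the earliest job 4 can start.

65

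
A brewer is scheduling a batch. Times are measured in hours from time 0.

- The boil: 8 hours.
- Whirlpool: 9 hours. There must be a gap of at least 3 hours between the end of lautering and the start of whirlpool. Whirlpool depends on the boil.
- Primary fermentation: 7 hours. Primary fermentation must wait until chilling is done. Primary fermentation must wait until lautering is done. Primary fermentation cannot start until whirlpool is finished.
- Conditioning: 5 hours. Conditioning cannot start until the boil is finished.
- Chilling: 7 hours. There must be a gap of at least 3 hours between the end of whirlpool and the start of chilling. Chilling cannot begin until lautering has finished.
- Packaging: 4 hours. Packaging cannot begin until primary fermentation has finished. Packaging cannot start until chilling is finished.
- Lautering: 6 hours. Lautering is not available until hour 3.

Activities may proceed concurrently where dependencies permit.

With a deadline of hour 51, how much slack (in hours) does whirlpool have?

Nothing blocks the boil, so it runs from hour 0 to hour 8.
Lautering waits on its own release at hour 3, so it starts at hour 3 and finishes at 3 + 6 = hour 9.
For whirlpool: lautering (finishes hour 9, plus 3-hour gap → hour 12); the boil (finishes hour 8). Taking the maximum gives a start of hour 12, and it finishes at 12 + 9 = hour 21.

Working backward from the deadline:
Packaging must finish by hour 51; it takes 4 hours, so it must start by 51 − 4 = hour 47.
Primary fermentation has to be done before packaging (must start by hour 47). That means finishing by hour 47, i.e. starting by 47 − 7 = hour 40.
Chilling feeds primary fermentation (must start by hour 40); packaging (must start by hour 47). Taking the minimum, chilling must finish by hour 40 and start by 40 − 7 = hour 33.
Whirlpool must finish in time for chilling (must start by hour 33, minus 3-hour gap → hour 30); primary fermentation (must start by hour 40). The tightest is hour 30, so whirlpool must start by 30 − 9 = hour 21.
So whirlpool can start as early as hour 12 and as late as hour 21, giving 21 − 12 = 9 hours of slack.

9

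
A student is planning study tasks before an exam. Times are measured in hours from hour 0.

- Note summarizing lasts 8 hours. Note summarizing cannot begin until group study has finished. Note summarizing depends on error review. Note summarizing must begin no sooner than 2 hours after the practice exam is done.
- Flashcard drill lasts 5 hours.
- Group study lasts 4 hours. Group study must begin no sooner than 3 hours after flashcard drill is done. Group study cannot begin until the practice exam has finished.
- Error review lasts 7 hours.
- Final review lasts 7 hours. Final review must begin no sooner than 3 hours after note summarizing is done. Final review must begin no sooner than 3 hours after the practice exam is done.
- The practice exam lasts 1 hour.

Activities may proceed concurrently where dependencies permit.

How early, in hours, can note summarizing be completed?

20

Error review has no prerequisites, so it starts at hour 0 and finishes at hour 7.
The practice exam can start immediately at hour 0; it finishes at hour 1.
Flashcard drill has no prerequisites, so it starts at hour 0 and finishes at hour 5.
Group study cannot start until flashcard drill (finishes hour 5, plus 3-hour gap → hour 8); the practice exam (finishes hour 1). The controlling bound is hour 8, so group study finishes at 8 + 4 = hour 12.
For note summarizing: group study (finishes hour 12); error review (finishes hour 7); the practice exam (finishes hour 1, plus 2-hour gap → hour 3). Taking the maximum gives a start of hour 12, and it finishes at 12 + 8 = hour 20.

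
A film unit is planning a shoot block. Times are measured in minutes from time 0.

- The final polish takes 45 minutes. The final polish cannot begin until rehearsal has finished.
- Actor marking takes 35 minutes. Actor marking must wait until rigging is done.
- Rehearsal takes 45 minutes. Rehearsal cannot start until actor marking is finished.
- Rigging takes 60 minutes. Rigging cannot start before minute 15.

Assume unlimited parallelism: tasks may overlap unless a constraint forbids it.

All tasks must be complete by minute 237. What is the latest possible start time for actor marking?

Nothing follows the final polish; the deadline of minute 237 is its only limit. It must start by 237 − 45 = minute 192.
Since the final polish (must start by minute 192) depends on it, rehearsal must finish by minute 192. Backing off its 45-minute duration gives a latest start of minute 147.
Since rehearsal (must start by minute 147) depends on it, actor marking must finish by minute 147. Backing off its 35-minute duration gives a latest start of minute 112.

112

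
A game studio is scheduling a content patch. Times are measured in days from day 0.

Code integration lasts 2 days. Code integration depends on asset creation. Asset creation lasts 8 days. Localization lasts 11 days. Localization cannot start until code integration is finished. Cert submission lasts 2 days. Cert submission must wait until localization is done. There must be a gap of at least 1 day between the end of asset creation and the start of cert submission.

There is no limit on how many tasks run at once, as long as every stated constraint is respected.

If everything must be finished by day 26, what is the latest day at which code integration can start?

To finish by day 26, cert submission (duration 2) must start no later than day 24.
Localization feeds into cert submission (must start by day 24); so localization must finish by day 24 and therefore start by day 13.
Code integration must finish before localization (must start by day 13). With a 2-day duration, code integration must start by 13 − 2 = day 11.

11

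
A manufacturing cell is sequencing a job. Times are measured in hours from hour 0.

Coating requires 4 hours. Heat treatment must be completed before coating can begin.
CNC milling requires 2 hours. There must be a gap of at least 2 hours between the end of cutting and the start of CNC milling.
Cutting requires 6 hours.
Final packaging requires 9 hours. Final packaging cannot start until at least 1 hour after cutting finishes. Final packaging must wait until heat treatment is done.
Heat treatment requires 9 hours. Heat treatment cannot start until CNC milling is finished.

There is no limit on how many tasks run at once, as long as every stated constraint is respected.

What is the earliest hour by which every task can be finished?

Nothing blocks cutting, so it runs from hour 0 to hour 6.
CNC milling waits on cutting (finishes hour 6, plus 2-hour gap → hour 8), so it starts at hour 8 and finishes at 8 + 2 = hour 10.
After CNC milling (finishes hour 10), heat treatment can start at hour 10 and finishes at hour 19.
Final packaging needs all of cutting (finishes hour 6, plus 1-hour gap → hour 7); heat treatment (finishes hour 19). That puts its earliest start at hour 19; it finishes at 19 + 9 = hour 28.
Coating cannot begin until heat treatment (finishes hour 19). It runs from hour 19 to 19 + 4 = hour 23.
All tasks are finished once the last one completes. Finish times: Cutting at 6, CNC milling at 10, Heat treatment at 19, Coating at 23, Final packaging at 28. The latest is hour 28.

28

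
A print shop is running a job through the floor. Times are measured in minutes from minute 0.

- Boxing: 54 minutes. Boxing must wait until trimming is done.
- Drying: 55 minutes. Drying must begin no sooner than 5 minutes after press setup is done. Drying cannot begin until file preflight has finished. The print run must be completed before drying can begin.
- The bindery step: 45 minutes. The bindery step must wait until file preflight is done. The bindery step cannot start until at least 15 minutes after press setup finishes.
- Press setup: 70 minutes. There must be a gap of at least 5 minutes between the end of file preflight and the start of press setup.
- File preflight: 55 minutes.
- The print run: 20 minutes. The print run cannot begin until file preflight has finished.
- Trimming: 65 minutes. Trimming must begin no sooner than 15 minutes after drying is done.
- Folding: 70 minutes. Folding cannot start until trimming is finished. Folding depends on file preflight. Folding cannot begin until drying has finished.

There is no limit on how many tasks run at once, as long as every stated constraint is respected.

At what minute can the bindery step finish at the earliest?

File preflight has no prerequisites, so it starts at minute 0 and finishes at minute 55.
Press setup waits on file preflight (finishes minute 55, plus 5-minute gap → minute 60), so it starts at minute 60 and finishes at 60 + 70 = minute 130.
For the bindery step: file preflight (finishes minute 55); press setup (finishes minute 130, plus 15-minute gap → minute 145). Taking the maximum gives a start of minute 145, and it finishes at 145 + 45 = minute 190.

190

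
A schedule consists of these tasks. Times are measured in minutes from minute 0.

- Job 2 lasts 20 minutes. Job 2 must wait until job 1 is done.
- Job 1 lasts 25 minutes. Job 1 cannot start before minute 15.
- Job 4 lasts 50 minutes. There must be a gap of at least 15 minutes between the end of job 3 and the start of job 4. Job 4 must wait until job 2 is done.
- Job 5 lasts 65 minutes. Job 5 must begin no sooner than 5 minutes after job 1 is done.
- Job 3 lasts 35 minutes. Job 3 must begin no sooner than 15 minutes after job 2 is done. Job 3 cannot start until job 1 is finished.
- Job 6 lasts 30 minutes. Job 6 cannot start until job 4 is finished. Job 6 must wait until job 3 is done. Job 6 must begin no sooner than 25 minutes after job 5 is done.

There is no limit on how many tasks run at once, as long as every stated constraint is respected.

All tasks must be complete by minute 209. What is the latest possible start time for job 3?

79

Nothing follows job 6; the deadline of minute 209 is its only limit. It must start by 209 − 30 = minute 179.
Job 4 must finish before job 6 (must start by minute 179). With a 50-minute duration, job 4 must start by 179 − 50 = minute 129.
Job 3 feeds job 4 (must start by minute 129, minus 15-minute gap → minute 114); job 6 (must start by minute 179). Taking the minimum, job 3 must finish by minute 114 and start by 114 − 35 = minute 79.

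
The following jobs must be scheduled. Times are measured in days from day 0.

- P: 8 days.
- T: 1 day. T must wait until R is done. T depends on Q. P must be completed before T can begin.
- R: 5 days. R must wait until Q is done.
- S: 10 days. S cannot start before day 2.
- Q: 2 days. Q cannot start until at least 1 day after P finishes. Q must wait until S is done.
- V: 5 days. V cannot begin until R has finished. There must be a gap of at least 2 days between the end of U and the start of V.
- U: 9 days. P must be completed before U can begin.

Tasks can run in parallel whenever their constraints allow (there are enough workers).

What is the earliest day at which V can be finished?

After its own release at day 2, S can start at day 2 and finishes at day 12.
Nothing blocks P, so it runs from day 0 to day 8.
U waits on P (finishes day 8), so it starts at day 8 and finishes at 8 + 9 = day 17.
For Q: P (finishes day 8, plus 1-day gap → day 9); S (finishes day 12). Taking the maximum gives a start of day 12, and it finishes at 12 + 2 = day 14.
After Q (finishes day 14), R can start at day 14 and finishes at day 19.
V cannot start until R (finishes day 19); U (finishes day 17, plus 2-day gap → day 19). The controlling bound is day 19, so V finishes at 19 + 5 = day 24.

24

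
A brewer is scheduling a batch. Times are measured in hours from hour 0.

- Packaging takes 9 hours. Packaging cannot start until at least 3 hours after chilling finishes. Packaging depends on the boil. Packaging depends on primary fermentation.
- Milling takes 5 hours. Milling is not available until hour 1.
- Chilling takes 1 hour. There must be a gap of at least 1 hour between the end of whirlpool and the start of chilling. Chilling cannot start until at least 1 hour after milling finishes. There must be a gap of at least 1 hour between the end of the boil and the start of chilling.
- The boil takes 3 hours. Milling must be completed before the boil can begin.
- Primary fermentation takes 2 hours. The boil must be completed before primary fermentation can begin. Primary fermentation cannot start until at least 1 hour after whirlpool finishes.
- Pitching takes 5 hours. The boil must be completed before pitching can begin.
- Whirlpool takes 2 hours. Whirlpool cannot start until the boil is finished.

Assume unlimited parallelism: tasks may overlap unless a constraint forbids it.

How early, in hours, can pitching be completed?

After its own release at hour 1, milling can start at hour 1 and finishes at hour 6.
The boil waits on milling (finishes hour 6), so it starts at hour 6 and finishes at 6 + 3 = hour 9.
Pitching waits on the boil (finishes hour 9), so it starts at hour 9 and finishes at 9 + 5 = hour 14.

14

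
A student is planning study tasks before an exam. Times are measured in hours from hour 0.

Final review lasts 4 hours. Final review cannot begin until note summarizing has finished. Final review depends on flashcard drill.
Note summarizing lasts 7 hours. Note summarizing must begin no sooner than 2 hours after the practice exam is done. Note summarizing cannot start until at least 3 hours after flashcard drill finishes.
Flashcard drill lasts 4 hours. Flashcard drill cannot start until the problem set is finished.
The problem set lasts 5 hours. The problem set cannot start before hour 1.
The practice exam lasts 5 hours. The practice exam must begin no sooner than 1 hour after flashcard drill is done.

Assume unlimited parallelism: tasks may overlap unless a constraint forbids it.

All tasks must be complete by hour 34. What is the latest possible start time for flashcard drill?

11

Nothing follows final review; the deadline of hour 34 is its only limit. It must start by 34 − 4 = hour 30.
Note summarizing must finish before final review (must start by hour 30). With a 7-hour duration, note summarizing must start by 30 − 7 = hour 23.
The practice exam has to be done before note summarizing (must start by hour 23, minus 2-hour gap → hour 21). That means finishing by hour 21, i.e. starting by 21 − 5 = hour 16.
For flashcard drill: the practice exam (must start by hour 16, minus 1-hour gap → hour 15); note summarizing (must start by hour 23, minus 3-hour gap → hour 20); final review (must start by hour 30). The most restrictive is hour 15; with a 4-hour duration, flashcard drill must start by hour 11.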